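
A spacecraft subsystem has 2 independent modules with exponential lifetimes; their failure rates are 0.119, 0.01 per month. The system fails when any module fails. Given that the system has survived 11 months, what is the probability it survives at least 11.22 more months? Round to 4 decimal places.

0.2352

Time to first failure ~ Exp(Σλ) with Σλ = 0.129.
By memorylessness, P(T > 11+11.22 | T > 11) = P(T > 11.22) = e^(−0.129·11.22) ≈ 0.2352.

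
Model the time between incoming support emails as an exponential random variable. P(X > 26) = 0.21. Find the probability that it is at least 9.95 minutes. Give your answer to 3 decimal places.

0.550

e^(−λ·26) = 0.21 ⇒ λ = −ln(0.21)/26 = 0.0600249.
P(X > 9.95) = e^(−0.0600249·9.95) = e^(−0.59725) ≈ 0.550.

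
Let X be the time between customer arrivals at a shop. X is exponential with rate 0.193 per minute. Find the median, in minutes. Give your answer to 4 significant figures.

3.591

Set 1 − e^(−λt) = 0.5, so t = −ln(0.5)/λ = 0.69315/0.193 ≈ 3.59144 minutes.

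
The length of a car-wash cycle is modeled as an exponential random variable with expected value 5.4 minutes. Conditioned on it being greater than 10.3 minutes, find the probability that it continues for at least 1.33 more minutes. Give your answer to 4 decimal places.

The rate is λ = 1/5.4 = 0.185185 per minute.
By the memoryless property, P(X > 10.3+1.33 | X > 10.3) = P(X > 1.33).
P(X > 1.33) = e^(−0.2463) ≈ 0.7817.

0.7817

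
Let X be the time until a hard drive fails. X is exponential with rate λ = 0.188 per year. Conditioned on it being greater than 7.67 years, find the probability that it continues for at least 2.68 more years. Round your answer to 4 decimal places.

By the memoryless property, P(X > 7.67+2.68 | X > 7.67) = P(X > 2.68).
P(X > 2.68) = e^(−0.50384) ≈ 0.6042.

0.6042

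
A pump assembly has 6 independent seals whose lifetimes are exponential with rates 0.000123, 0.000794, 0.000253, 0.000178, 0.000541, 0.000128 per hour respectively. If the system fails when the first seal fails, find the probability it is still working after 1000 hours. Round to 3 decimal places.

0.133

The time to first failure is exponential with rate Σλ = 0.000123 + 0.000794 + 0.000253 + 0.000178 + 0.000541 + 0.000128 = 0.002017.
P(min > 1000) = e^(−0.002017·1000) = e^(−2.017) ≈ 0.133.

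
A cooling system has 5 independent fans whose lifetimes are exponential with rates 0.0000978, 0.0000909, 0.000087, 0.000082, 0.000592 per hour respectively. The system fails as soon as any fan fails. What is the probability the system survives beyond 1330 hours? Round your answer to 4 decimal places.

0.2828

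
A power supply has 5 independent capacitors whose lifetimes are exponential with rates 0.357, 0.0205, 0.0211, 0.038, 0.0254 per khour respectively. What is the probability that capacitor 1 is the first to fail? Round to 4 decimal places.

0.7727

The time to first failure is exponential with rate Σλ = 0.357 + 0.0205 + 0.0211 + 0.038 + 0.0254 = 0.462.
P(capacitor 1 first) = λ_1/Σλ = 0.357/0.462 ≈ 0.7727.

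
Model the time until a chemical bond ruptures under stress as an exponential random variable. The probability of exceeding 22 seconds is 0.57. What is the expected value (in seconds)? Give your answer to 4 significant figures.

39.14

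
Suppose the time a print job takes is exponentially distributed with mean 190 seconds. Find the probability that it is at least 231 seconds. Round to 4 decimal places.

0.2965

The rate is λ = 1/190 = 0.00526316 per second.
P(X > 231) = e^(−λ·231) = e^(−1.2158) ≈ 0.2965.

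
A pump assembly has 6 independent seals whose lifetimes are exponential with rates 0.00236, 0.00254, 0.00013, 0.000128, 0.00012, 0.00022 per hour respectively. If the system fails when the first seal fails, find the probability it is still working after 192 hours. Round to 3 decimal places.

The time to first failure is exponential with rate Σλ = 0.00236 + 0.00254 + 0.00013 + 0.000128 + 0.00012 + 0.00022 = 0.005498.
P(min > 192) = e^(−0.005498·192) = e^(−1.0556) ≈ 0.348.

0.348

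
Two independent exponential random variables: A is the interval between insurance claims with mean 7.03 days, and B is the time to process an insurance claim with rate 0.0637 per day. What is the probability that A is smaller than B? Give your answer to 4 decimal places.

λ_1 = 1/7.03 = 0.142248, λ_2 = 0.0637.
For independent exponentials, P(A < B) = λ_1/(λ_1+λ_2) = 0.142248/0.205948 ≈ 0.6907.

0.6907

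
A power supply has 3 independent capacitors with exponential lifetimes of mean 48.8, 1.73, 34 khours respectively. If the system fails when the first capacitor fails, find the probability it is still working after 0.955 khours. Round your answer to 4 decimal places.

The first failure time is exponential with rate Σλ_i = 1/48.8 + 1/1.73 + 1/34 = 0.627938 per khour.
P(min > 0.955) = e^(−0.627938·0.955) = e^(−0.59968) ≈ 0.5490.

0.5490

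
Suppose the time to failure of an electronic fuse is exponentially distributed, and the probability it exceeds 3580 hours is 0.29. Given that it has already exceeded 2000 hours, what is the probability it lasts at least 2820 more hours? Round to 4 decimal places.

0.3772

From e^(−λ·3580) = 0.29, λ = −ln(0.29)/3580 = 0.000345775.
Memoryless: P(X > 2000+2820 | X > 2000) = P(X > 2820) = e^(−0.000345775·2820) ≈ 0.3772.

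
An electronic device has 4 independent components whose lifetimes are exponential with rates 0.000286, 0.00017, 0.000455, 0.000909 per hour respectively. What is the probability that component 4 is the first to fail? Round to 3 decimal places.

The time to first failure is exponential with rate Σλ = 0.000286 + 0.00017 + 0.000455 + 0.000909 = 0.00182.
P(component 4 first) = λ_4/Σλ = 0.000909/0.00182 ≈ 0.499.

0.499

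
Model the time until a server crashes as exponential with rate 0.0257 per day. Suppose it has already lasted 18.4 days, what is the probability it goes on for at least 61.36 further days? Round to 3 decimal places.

The exponential is memoryless, so the remaining time is again Exp(λ): the condition X > 18.4 is irrelevant.
P(X > 61.36) = e^(−1.577) ≈ 0.207.

0.207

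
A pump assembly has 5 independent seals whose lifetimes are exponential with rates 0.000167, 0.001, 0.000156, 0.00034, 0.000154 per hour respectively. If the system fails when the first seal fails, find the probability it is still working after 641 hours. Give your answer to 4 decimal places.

0.3120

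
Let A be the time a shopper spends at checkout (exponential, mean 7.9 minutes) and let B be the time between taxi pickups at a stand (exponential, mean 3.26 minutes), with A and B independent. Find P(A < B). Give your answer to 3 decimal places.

0.292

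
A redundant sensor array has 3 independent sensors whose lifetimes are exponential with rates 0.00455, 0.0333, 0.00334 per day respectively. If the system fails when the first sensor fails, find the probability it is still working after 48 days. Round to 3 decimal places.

The time to first failure is exponential with rate Σλ = 0.00455 + 0.0333 + 0.00334 = 0.04119.
P(min > 48) = e^(−0.04119·48) = e^(−1.9771) ≈ 0.138.

0.138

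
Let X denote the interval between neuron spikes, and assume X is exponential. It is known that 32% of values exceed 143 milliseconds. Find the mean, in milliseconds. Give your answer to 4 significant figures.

e^(−λ·143) = 0.32 ⇒ λ = −ln(0.32)/143 = 0.00796807.
Mean = 1/λ = 125.501 milliseconds.

125.5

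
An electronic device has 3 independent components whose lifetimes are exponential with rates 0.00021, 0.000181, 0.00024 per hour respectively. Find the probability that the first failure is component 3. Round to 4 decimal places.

0.3803

The time to first failure is exponential with rate Σλ = 0.00021 + 0.000181 + 0.00024 = 0.000631.
P(component 3 first) = λ_3/Σλ = 0.00024/0.000631 ≈ 0.3803.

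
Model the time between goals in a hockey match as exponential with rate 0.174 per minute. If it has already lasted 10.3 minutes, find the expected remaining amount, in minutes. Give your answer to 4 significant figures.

5.747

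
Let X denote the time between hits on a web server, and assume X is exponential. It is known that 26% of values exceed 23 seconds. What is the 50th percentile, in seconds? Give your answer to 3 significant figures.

11.8

e^(−λ·23) = 0.26 ⇒ λ = −ln(0.26)/23 = 0.0585684.
50th percentile: 1 − e^(−λt) = 0.5, t = −ln(0.5)/λ = 11.8348 seconds.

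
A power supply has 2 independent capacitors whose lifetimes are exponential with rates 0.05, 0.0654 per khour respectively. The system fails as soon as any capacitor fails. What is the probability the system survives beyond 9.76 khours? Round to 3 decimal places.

0.324

The time to first failure is exponential with rate Σλ = 0.05 + 0.0654 = 0.1154.
P(min > 9.76) = e^(−0.1154·9.76) = e^(−1.1263) ≈ 0.324.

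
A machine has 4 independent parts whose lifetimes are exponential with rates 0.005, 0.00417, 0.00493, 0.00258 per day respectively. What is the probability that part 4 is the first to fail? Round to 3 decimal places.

The time to first failure is exponential with rate Σλ = 0.005 + 0.00417 + 0.00493 + 0.00258 = 0.01668.
P(part 4 first) = λ_4/Σλ = 0.00258/0.01668 ≈ 0.155.

0.155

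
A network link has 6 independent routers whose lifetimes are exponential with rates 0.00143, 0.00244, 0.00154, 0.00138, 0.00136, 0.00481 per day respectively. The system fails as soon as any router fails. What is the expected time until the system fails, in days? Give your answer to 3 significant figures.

77.2

The time to first failure is exponential with rate Σλ = 0.00143 + 0.00244 + 0.00154 + 0.00138 + 0.00136 + 0.00481 = 0.01296.
E[min] = 1/Σλ = 1/0.01296 = 77.1605 days.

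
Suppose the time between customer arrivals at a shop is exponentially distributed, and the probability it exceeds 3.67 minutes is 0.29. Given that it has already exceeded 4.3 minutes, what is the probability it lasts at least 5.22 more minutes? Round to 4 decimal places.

0.1719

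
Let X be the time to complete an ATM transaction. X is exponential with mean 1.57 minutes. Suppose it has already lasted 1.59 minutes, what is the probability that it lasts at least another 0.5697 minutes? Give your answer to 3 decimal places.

0.696

The rate is λ = 1/1.57 = 0.636943 per minute.
The exponential is memoryless, so the remaining time is again Exp(λ): the condition X > 1.59 is irrelevant.
P(X > 0.5697) = e^(−0.36287) ≈ 0.696.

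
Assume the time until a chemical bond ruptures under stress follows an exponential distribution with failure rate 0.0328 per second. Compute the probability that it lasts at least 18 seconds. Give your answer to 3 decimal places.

0.554

P(X > 18) = e^(−λ·18) = e^(−0.5904) ≈ 0.554.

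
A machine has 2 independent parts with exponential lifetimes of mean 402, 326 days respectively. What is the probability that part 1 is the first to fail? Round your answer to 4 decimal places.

0.4478

Rates: λ_i = 1/mean_i → 0.00248756, 0.00306748; Σλ = 0.00555505.
P(part 1 first) = λ_1/Σλ = 0.00248756/0.00555505 ≈ 0.4478.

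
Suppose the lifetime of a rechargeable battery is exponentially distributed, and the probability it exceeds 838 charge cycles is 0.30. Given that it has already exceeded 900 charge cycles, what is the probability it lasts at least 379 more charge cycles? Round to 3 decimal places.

0.580

From e^(−λ·838) = 0.30, λ = −ln(0.30)/838 = 0.00143672.
Memoryless: P(X > 900+379 | X > 900) = P(X > 379) = e^(−0.00143672·379) ≈ 0.580.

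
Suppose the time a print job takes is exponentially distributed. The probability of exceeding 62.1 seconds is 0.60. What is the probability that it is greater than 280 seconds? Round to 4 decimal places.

0.0999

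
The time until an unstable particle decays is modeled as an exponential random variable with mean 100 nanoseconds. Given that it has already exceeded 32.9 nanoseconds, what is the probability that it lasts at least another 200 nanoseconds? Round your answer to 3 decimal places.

The rate is λ = 1/100 = 0.01 per nanosecond.
P(X > s+t | X > s) = e^(−λ(s+t))/e^(−λs) = e^(−λt), independent of s = 32.9.
P(X > 200) = e^(−2) ≈ 0.135.

0.135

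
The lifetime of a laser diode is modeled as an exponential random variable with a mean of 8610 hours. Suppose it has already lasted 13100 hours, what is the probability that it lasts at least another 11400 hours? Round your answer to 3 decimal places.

The rate is λ = 1/8610 = 0.000116144 per hour.
The exponential is memoryless, so the remaining time is again Exp(λ): the condition X > 13100 is irrelevant.
P(X > 11400) = e^(−1.324) ≈ 0.266.

0.266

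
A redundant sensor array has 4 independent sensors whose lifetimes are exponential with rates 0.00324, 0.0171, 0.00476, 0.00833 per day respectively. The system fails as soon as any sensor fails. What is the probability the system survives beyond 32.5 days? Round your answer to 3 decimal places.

0.337

The time to first failure is exponential with rate Σλ = 0.00324 + 0.0171 + 0.00476 + 0.00833 = 0.03343.
P(min > 32.5) = e^(−0.03343·32.5) = e^(−1.0865) ≈ 0.337.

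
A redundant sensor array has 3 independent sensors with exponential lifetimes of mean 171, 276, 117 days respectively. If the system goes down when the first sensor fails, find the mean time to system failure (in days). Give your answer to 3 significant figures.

The first failure time is exponential with rate Σλ_i = 1/171 + 1/276 + 1/117 = 0.0180182 per day.
E[min] = 1/Σλ = 1/0.0180182 = 55.4996 days.

55.5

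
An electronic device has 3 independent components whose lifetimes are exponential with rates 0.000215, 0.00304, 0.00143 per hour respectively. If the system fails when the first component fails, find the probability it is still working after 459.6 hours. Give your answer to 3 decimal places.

0.116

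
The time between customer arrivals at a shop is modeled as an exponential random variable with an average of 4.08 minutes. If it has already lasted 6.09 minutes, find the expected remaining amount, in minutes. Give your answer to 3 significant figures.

4.08

The rate is λ = 1/4.08 = 0.245098 per minute.
By memorylessness, the remaining amount past any threshold is again Exp(λ) with mean 1/λ = 4.08 minutes.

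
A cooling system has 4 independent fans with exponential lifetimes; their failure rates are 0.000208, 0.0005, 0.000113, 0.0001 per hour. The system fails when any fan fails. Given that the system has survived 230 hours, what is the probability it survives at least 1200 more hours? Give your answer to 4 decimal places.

0.3311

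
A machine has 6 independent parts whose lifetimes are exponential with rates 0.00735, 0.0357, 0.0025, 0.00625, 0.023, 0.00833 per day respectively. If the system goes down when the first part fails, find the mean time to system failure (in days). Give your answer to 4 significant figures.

12.03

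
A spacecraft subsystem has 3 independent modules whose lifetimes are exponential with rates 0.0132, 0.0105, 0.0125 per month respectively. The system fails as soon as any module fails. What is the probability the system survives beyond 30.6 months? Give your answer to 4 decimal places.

0.3303

The time to first failure is exponential with rate Σλ = 0.0132 + 0.0105 + 0.0125 = 0.0362.
P(min > 30.6) = e^(−0.0362·30.6) = e^(−1.1077) ≈ 0.3303.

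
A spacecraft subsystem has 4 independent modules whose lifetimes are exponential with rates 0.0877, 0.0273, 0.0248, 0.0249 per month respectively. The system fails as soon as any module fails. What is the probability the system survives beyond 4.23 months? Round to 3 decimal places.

The time to first failure is exponential with rate Σλ = 0.0877 + 0.0273 + 0.0248 + 0.0249 = 0.1647.
P(min > 4.23) = e^(−0.1647·4.23) = e^(−0.69668) ≈ 0.498.

0.498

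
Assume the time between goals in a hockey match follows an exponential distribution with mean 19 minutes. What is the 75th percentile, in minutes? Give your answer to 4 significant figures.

26.34

The rate is λ = 1/19 = 0.0526316 per minute.
Set 1 − e^(−λt) = 0.75, so t = −ln(0.25)/λ = 1.3863/0.0526316 ≈ 26.3396 minutes.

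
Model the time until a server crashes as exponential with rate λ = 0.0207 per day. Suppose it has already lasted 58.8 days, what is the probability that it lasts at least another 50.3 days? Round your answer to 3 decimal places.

0.353

The exponential is memoryless, so the remaining time is again Exp(λ): the condition X > 58.8 is irrelevant.
P(X > 50.3) = e^(−1.0412) ≈ 0.353.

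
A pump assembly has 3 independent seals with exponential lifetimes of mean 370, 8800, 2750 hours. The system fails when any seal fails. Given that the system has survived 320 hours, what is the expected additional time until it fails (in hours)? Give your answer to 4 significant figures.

First-failure rate Σλ = 1/370 + 1/8800 + 1/2750 = 0.00317998.
By memorylessness the expected residual is 1/Σλ = 314.468 hours, regardless of the 320 already elapsed.

314.5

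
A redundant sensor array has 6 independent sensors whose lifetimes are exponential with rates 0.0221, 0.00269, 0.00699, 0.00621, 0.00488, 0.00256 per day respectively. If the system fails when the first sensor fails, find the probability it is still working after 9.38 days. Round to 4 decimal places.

0.6530

The time to first failure is exponential with rate Σλ = 0.0221 + 0.00269 + 0.00699 + 0.00621 + 0.00488 + 0.00256 = 0.04543.
P(min > 9.38) = e^(−0.04543·9.38) = e^(−0.42613) ≈ 0.6530.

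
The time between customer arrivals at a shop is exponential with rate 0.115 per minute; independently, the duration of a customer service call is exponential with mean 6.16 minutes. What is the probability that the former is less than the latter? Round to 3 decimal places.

0.415

λ_1 = 0.115, λ_2 = 1/6.16 = 0.162338.
For independent exponentials, P(the former < the latter) = λ_1/(λ_1+λ_2) = 0.115/0.277338 ≈ 0.415.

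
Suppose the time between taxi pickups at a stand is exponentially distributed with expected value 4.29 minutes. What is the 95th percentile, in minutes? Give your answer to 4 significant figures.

12.85

The rate is λ = 1/4.29 = 0.2331 per minute.
Set 1 − e^(−λt) = 0.95, so t = −ln(0.05)/λ = 2.9957/0.2331 ≈ 12.8517 minutes.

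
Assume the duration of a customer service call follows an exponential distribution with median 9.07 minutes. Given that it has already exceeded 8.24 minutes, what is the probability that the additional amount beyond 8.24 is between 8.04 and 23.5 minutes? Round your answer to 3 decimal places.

0.375

For an exponential, median = ln(2)/λ, so λ = ln 2 / 9.07 = 0.076422 per minute.
Memoryless: the residual past 8.24 is again Exp(λ).
P(8.04 < residual < 23.5) = e^(−λ·8.04) − e^(−λ·23.5) = 0.54095 − 0.16598 ≈ 0.375.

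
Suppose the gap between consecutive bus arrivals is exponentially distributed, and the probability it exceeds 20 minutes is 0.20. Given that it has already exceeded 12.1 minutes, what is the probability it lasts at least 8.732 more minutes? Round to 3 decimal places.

From e^(−λ·20) = 0.20, λ = −ln(0.20)/20 = 0.0804719.
Memoryless: P(X > 12.1+8.732 | X > 12.1) = P(X > 8.732) = e^(−0.0804719·8.732) ≈ 0.495.

0.495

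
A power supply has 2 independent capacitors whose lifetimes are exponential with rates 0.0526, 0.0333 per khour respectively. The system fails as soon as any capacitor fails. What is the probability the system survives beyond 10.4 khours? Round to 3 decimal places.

The time to first failure is exponential with rate Σλ = 0.0526 + 0.0333 = 0.0859.
P(min > 10.4) = e^(−0.0859·10.4) = e^(−0.89336) ≈ 0.409.

0.409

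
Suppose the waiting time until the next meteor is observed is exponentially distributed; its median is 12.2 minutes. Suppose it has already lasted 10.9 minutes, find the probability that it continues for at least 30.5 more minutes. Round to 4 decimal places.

For an exponential, median = ln(2)/λ, so λ = ln 2 / 12.2 = 0.0568153 per minute.
The exponential is memoryless, so the remaining time is again Exp(λ): the condition X > 10.9 is irrelevant.
P(X > 30.5) = e^(−1.7329) ≈ 0.1768.

0.1768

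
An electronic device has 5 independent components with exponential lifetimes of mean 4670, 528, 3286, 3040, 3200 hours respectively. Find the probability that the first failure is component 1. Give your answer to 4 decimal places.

Rates: λ_i = 1/mean_i → 0.000214133, 0.00189394, 0.000304321, 0.000328947, 0.0003125; Σλ = 0.00305384.
P(component 1 first) = λ_1/Σλ = 0.000214133/0.00305384 ≈ 0.0701.

0.0701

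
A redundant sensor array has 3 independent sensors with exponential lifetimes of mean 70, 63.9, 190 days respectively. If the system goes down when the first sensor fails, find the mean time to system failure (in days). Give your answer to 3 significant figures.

The first failure time is exponential with rate Σλ_i = 1/70 + 1/63.9 + 1/190 = 0.0351983 per day.
E[min] = 1/Σλ = 1/0.0351983 = 28.4104 days.

28.4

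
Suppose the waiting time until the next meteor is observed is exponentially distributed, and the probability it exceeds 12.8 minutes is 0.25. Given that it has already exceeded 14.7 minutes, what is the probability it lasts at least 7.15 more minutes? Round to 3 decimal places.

0.461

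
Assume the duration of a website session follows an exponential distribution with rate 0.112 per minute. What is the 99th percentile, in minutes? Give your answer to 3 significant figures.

41.1

Set 1 − e^(−λt) = 0.99, so t = −ln(0.01)/λ = 4.6052/0.112 ≈ 41.1176 minutes.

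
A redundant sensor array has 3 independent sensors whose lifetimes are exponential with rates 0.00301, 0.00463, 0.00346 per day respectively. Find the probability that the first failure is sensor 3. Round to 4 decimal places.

The time to first failure is exponential with rate Σλ = 0.00301 + 0.00463 + 0.00346 = 0.0111.
P(sensor 3 first) = λ_3/Σλ = 0.00346/0.0111 ≈ 0.3117.

0.3117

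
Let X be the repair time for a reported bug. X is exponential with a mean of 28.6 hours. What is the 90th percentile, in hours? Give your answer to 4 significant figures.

The rate is λ = 1/28.6 = 0.034965 per hour.
Set 1 − e^(−λt) = 0.9, so t = −ln(0.1)/λ = 2.3026/0.034965 ≈ 65.8539 hours.

65.85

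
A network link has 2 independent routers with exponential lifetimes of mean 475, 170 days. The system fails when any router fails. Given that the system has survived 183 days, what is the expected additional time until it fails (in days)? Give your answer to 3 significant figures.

125

First-failure rate Σλ = 1/475 + 1/170 = 0.00798762.
By memorylessness the expected residual is 1/Σλ = 125.194 days, regardless of the 183 already elapsed.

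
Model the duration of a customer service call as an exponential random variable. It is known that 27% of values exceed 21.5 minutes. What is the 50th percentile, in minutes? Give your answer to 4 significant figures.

11.38

e^(−λ·21.5) = 0.27 ⇒ λ = −ln(0.27)/21.5 = 0.0608992.
50th percentile: 1 − e^(−λt) = 0.5, t = −ln(0.5)/λ = 11.3819 minutes.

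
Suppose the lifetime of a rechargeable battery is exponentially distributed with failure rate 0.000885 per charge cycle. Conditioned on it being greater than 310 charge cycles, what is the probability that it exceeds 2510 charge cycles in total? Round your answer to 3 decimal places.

By the memoryless property, P(X > 310+2200 | X > 310) = P(X > 2200).
P(X > 2200) = e^(−1.947) ≈ 0.143.

0.143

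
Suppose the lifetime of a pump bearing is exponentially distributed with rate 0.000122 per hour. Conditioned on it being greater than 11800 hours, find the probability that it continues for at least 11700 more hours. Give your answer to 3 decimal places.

P(X > s+t | X > s) = e^(−λ(s+t))/e^(−λs) = e^(−λt), independent of s = 11800.
P(X > 11700) = e^(−1.4274) ≈ 0.240.

0.240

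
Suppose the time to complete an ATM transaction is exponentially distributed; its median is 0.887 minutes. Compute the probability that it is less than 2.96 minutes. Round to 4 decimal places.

0.9010

For an exponential, median = ln(2)/λ, so λ = ln 2 / 0.887 = 0.781451 per minute.
P(X ≤ 2.96) = 1 − e^(−λ·2.96) = 1 − e^(−2.3131) ≈ 0.9010.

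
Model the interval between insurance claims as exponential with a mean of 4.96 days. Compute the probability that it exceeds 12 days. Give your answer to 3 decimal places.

0.089

The rate is λ = 1/4.96 = 0.201613 per day.
P(X > 12) = e^(−λ·12) = e^(−2.4194) ≈ 0.089.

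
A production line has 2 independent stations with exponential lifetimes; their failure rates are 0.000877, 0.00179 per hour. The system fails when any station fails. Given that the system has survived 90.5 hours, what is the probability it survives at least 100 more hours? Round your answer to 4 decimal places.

Time to first failure ~ Exp(Σλ) with Σλ = 0.002667.
By memorylessness, P(T > 90.5+100 | T > 90.5) = P(T > 100) = e^(−0.002667·100) ≈ 0.7659.

0.7659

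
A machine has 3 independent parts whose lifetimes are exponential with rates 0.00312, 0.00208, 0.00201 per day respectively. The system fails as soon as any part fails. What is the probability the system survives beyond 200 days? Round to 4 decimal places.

0.2365

The time to first failure is exponential with rate Σλ = 0.00312 + 0.00208 + 0.00201 = 0.00721.
P(min > 200) = e^(−0.00721·200) = e^(−1.442) ≈ 0.2365.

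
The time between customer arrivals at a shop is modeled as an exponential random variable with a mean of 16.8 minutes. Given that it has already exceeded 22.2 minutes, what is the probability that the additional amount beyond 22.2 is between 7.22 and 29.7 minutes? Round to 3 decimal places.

0.480

The rate is λ = 1/16.8 = 0.0595238 per minute.
Memoryless: the residual past 22.2 is again Exp(λ).
P(7.22 < residual < 29.7) = e^(−λ·7.22) − e^(−λ·29.7) = 0.65066 − 0.17070 ≈ 0.480.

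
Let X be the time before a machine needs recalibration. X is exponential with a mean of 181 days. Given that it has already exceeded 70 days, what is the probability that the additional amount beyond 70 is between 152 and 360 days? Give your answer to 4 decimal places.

0.2950

The rate is λ = 1/181 = 0.00552486 per day.
Memoryless: the residual past 70 is again Exp(λ).
P(152 < residual < 360) = e^(−λ·152) − e^(−λ·360) = 0.43181 − 0.13684 ≈ 0.2950.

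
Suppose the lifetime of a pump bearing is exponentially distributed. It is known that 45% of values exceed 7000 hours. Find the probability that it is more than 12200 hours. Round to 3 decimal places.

e^(−λ·7000) = 0.45 ⇒ λ = −ln(0.45)/7000 = 0.000114073.
P(X > 12200) = e^(−0.000114073·12200) = e^(−1.3917) ≈ 0.249.

0.249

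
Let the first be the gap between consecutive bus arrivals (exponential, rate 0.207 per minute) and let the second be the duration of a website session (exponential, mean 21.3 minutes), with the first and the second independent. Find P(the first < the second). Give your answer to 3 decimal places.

0.815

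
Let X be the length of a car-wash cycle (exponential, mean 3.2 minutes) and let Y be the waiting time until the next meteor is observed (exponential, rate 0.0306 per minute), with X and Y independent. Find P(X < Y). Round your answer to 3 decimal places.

λ_1 = 1/3.2 = 0.3125, λ_2 = 0.0306.
For independent exponentials, P(X < Y) = λ_1/(λ_1+λ_2) = 0.3125/0.3431 ≈ 0.911.

0.911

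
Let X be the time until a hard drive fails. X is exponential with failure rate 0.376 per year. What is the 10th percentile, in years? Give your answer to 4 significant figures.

Set 1 − e^(−λt) = 0.1, so t = −ln(0.9)/λ = 0.10536/0.376 ≈ 0.280214 years.

0.2802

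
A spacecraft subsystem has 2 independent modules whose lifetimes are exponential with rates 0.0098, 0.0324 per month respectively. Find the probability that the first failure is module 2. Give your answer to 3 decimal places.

0.768

The time to first failure is exponential with rate Σλ = 0.0098 + 0.0324 = 0.0422.
P(module 2 first) = λ_2/Σλ = 0.0324/0.0422 ≈ 0.768.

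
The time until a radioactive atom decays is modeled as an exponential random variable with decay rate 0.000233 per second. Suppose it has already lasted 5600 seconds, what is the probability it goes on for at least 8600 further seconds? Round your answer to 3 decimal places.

0.135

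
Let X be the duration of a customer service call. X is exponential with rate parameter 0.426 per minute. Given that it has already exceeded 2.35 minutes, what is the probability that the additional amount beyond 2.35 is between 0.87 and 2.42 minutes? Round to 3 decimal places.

0.334

Memoryless: the residual past 2.35 is again Exp(λ).
P(0.87 < residual < 2.42) = e^(−λ·0.87) − e^(−λ·2.42) = 0.69031 − 0.35668 ≈ 0.334.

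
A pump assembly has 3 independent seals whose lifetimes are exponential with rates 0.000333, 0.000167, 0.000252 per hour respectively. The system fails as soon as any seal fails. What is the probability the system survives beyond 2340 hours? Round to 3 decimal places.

0.172

The time to first failure is exponential with rate Σλ = 0.000333 + 0.000167 + 0.000252 = 0.000752.
P(min > 2340) = e^(−0.000752·2340) = e^(−1.7597) ≈ 0.172.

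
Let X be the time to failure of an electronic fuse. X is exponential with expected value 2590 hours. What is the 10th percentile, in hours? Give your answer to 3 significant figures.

273

The rate is λ = 1/2590 = 0.0003861 per hour.
Set 1 − e^(−λt) = 0.1, so t = −ln(0.9)/λ = 0.10536/0.0003861 ≈ 272.884 hours.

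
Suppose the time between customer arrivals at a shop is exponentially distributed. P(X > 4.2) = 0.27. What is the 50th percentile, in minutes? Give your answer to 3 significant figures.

e^(−λ·4.2) = 0.27 ⇒ λ = −ln(0.27)/4.2 = 0.311746.
50th percentile: 1 − e^(−λt) = 0.5, t = −ln(0.5)/λ = 2.22344 minutes.

2.22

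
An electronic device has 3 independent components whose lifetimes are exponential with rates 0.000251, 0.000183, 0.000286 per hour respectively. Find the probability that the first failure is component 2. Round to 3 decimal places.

The time to first failure is exponential with rate Σλ = 0.000251 + 0.000183 + 0.000286 = 0.00072.
P(component 2 first) = λ_2/Σλ = 0.000183/0.00072 ≈ 0.254.

0.254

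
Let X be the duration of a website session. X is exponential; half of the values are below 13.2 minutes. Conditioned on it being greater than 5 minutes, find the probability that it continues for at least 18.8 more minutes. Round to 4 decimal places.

For an exponential, median = ln(2)/λ, so λ = ln 2 / 13.2 = 0.0525112 per minute.
P(X > s+t | X > s) = e^(−λ(s+t))/e^(−λs) = e^(−λt), independent of s = 5.
P(X > 18.8) = e^(−0.98721) ≈ 0.3726.

0.3726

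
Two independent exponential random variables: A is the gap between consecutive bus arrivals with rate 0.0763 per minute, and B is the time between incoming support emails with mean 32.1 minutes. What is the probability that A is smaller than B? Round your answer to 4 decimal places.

0.7101

λ_1 = 0.0763, λ_2 = 1/32.1 = 0.0311526.
For independent exponentials, P(A < B) = λ_1/(λ_1+λ_2) = 0.0763/0.107453 ≈ 0.7101.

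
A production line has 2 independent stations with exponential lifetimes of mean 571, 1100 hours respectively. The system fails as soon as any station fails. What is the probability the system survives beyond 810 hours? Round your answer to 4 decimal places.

The first failure time is exponential with rate Σλ_i = 1/571 + 1/1100 = 0.0026604 per hour.
P(min > 810) = e^(−0.0026604·810) = e^(−2.1549) ≈ 0.1159.

0.1159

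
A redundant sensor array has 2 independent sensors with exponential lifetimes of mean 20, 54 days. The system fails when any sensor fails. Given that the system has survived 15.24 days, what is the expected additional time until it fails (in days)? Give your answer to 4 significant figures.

First-failure rate Σλ = 1/20 + 1/54 = 0.0685185.
By memorylessness the expected residual is 1/Σλ = 14.5946 days, regardless of the 15.24 already elapsed.

14.59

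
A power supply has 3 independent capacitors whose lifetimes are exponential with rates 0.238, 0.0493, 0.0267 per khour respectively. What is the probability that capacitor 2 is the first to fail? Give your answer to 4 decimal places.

The time to first failure is exponential with rate Σλ = 0.238 + 0.0493 + 0.0267 = 0.314.
P(capacitor 2 first) = λ_2/Σλ = 0.0493/0.314 ≈ 0.1570.

0.1570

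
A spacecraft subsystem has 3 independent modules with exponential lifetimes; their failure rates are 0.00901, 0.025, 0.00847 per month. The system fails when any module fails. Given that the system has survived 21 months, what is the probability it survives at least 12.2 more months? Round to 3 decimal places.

Time to first failure ~ Exp(Σλ) with Σλ = 0.04248.
By memorylessness, P(T > 21+12.2 | T > 21) = P(T > 12.2) = e^(−0.04248·12.2) ≈ 0.596.

0.596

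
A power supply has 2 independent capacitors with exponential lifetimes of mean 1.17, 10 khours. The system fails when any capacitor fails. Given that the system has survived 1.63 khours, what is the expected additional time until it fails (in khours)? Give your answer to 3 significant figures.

First-failure rate Σλ = 1/1.17 + 1/10 = 0.954701.
By memorylessness the expected residual is 1/Σλ = 1.04745 khours, regardless of the 1.63 already elapsed.

1.05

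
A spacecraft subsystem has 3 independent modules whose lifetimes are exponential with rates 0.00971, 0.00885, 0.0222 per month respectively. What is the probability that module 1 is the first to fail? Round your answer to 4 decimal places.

0.2382

The time to first failure is exponential with rate Σλ = 0.00971 + 0.00885 + 0.0222 = 0.04076.
P(module 1 first) = λ_1/Σλ = 0.00971/0.04076 ≈ 0.2382.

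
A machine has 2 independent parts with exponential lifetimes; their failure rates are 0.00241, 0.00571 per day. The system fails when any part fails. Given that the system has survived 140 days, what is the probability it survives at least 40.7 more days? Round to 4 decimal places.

0.7186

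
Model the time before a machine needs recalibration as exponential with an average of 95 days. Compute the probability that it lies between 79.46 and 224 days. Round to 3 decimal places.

0.339

The rate is λ = 1/95 = 0.0105263 per day.
P(79.46 < X < 224) = e^(−λ·79.46) − e^(−λ·224) = 0.43326 − 0.09462 ≈ 0.339.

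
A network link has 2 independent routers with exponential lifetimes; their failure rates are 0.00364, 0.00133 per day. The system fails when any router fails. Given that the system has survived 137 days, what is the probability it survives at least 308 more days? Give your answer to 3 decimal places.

Time to first failure ~ Exp(Σλ) with Σλ = 0.00497.
By memorylessness, P(T > 137+308 | T > 137) = P(T > 308) = e^(−0.00497·308) ≈ 0.216.

0.216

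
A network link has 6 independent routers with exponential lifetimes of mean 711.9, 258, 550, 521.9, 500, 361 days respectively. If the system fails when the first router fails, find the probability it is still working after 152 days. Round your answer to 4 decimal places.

0.1230

The first failure time is exponential with rate Σλ_i = 1/711.9 + 1/258 + 1/550 + 1/521.9 + 1/500 + 1/361 = 0.013785 per day.
P(min > 152) = e^(−0.013785·152) = e^(−2.0953) ≈ 0.1230.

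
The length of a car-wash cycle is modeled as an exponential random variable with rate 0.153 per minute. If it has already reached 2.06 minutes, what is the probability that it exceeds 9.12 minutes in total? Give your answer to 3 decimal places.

0.340

The exponential is memoryless, so the remaining time is again Exp(λ): the condition X > 2.06 is irrelevant.
P(X > 7.06) = e^(−1.0802) ≈ 0.340.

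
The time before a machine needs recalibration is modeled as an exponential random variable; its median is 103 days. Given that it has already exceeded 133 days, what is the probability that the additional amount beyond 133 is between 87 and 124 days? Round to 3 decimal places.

For an exponential, median = ln(2)/λ, so λ = ln 2 / 103 = 0.00672958 per day.
Memoryless: the residual past 133 is again Exp(λ).
P(87 < residual < 124) = e^(−λ·87) − e^(−λ·124) = 0.55684 − 0.43411 ≈ 0.123.

0.123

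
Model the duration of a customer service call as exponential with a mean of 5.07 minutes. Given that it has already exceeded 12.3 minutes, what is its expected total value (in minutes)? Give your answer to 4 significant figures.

The rate is λ = 1/5.07 = 0.197239 per minute.
By memorylessness, E[X | X > 12.3] = 12.3 + 1/λ = 12.3 + 5.07 = 17.37 minutes.

17.37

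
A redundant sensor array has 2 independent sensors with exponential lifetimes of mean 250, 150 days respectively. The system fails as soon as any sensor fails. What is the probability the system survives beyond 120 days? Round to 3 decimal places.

0.278

The first failure time is exponential with rate Σλ_i = 1/250 + 1/150 = 0.0106667 per day.
P(min > 120) = e^(−0.0106667·120) = e^(−1.28) ≈ 0.278.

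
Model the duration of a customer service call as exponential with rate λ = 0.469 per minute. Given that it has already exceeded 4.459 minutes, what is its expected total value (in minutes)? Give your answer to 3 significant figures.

6.59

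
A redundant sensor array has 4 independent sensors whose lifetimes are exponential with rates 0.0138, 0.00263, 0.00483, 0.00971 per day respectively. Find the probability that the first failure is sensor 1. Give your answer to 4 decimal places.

0.4456

The time to first failure is exponential with rate Σλ = 0.0138 + 0.00263 + 0.00483 + 0.00971 = 0.03097.
P(sensor 1 first) = λ_1/Σλ = 0.0138/0.03097 ≈ 0.4456.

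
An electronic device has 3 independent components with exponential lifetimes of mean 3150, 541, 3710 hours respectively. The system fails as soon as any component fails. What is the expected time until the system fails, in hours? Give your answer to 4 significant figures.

The first failure time is exponential with rate Σλ_i = 1/3150 + 1/541 + 1/3710 = 0.00243543 per hour.
E[min] = 1/Σλ = 1/0.00243543 = 410.605 hours.

410.6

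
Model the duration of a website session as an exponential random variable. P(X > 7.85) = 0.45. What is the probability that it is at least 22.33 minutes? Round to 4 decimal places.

0.1032

e^(−λ·7.85) = 0.45 ⇒ λ = −ln(0.45)/7.85 = 0.101721.
P(X > 22.33) = e^(−0.101721·22.33) = e^(−2.2714) ≈ 0.1032.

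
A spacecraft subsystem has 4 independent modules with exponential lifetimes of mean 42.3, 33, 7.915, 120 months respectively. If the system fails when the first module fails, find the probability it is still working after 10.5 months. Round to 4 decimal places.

0.1380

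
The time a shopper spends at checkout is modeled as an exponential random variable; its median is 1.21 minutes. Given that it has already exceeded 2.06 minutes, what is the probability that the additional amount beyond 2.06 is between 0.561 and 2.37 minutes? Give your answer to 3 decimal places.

For an exponential, median = ln(2)/λ, so λ = ln 2 / 1.21 = 0.572849 per minute.
Memoryless: the residual past 2.06 is again Exp(λ).
P(0.561 < residual < 2.37) = e^(−λ·0.561) − e^(−λ·2.37) = 0.72516 − 0.25726 ≈ 0.468.

0.468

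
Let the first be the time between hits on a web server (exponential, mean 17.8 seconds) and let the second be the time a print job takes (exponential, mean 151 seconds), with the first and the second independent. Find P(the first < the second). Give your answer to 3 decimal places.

0.895

λ_1 = 1/17.8 = 0.0561798, λ_2 = 1/151 = 0.00662252.
For independent exponentials, P(the first < the second) = λ_1/(λ_1+λ_2) = 0.0561798/0.0628023 ≈ 0.895.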